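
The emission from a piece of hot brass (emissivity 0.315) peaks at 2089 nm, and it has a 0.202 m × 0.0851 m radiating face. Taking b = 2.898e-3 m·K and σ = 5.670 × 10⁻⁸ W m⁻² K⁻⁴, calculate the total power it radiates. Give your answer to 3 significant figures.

Wien's law: T = b/λ_max = 2.898×10⁻³/2.089×10⁻⁶ = 1387.27 K.
Area A = 0.202 × 0.0851 = 0.0171902 m².
Then P = εσAT⁴ = 0.315×5.670×10⁻⁸×0.0171902×(1387.27)⁴ = 1.14×10³ W.

P ≈ 1.14×10³ W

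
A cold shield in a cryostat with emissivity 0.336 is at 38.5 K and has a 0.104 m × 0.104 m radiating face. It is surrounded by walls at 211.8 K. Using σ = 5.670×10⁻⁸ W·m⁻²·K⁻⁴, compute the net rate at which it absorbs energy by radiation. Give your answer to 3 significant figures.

Net gain ≈ 0.414 W

Area A = 0.104 × 0.104 = 0.010816 m².
Net radiated power P_net = εσA(T⁴ − T₀⁴) = 0.336×5.670×10⁻⁸×0.010816×(38.5⁴ − 211.8⁴).
T⁴ − T₀⁴ = 2.19707×10⁶ − 2.01235×10⁹ = -2.01015×10⁹ K⁴, so P_net = -0.414 W — negative, meaning a net gain of 0.414 W.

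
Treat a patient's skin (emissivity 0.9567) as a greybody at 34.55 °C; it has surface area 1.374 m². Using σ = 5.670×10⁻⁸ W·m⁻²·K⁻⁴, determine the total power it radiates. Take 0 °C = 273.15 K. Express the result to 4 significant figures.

P ≈ 668.1 W

T = 34.55 °C + 273.15 = 307.70 K.
Area A = 1.374 m².
P = εσAT⁴ = 0.9567 × 5.670×10⁻⁸ × 1.374 × (307.70)⁴ = 668.1 W.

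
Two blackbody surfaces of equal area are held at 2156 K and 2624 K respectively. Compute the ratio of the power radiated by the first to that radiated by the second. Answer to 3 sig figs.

With equal areas, P₁/P₂ = (T₁/T₂)⁴ = (2156/2624)⁴ = 0.456.

P₁/P₂ ≈ 0.456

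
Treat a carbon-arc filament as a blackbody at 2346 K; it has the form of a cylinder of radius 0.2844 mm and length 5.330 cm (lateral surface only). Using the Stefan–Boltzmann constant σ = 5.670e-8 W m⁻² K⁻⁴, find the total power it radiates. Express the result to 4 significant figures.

Lateral area A = 2πrL = 2π×2.844×10⁻⁴×0.05330 = 9.52438×10⁻⁵ m².
P = σAT⁴ = 5.670×10⁻⁸ × 9.52438×10⁻⁵ × (2346)⁴ = 163.6 W.

P ≈ 163.6 W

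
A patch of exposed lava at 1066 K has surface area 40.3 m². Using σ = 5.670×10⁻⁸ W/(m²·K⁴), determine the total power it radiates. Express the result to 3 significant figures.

Area A = 40.3 m².
P = σAT⁴ = 5.670×10⁻⁸ × 40.3 × (1066)⁴ = 2.95×10⁶ W.

P ≈ 2.95×10⁶ W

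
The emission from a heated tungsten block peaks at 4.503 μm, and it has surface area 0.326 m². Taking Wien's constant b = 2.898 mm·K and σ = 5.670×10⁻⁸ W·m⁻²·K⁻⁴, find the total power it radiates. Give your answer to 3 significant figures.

Wien's law: T = b/λ_max = 2.898×10⁻³/4.503×10⁻⁶ = 643.571 K.
Area A = 0.326 m².
Then P = σAT⁴ = 5.670×10⁻⁸×0.326×(643.571)⁴ = 3.17×10³ W.

P ≈ 3.17×10³ W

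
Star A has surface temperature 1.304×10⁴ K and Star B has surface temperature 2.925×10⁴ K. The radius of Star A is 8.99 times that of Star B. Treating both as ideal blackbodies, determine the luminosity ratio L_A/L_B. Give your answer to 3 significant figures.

L_A/L_B ≈ 3.19

L ∝ R²T⁴, so L_A/L_B = (R_A/R_B)²(T_A/T_B)⁴ = (8.99)² × (1.304×10⁴/2.925×10⁴)⁴ = 80.8201 × 0.0395009 = 3.19.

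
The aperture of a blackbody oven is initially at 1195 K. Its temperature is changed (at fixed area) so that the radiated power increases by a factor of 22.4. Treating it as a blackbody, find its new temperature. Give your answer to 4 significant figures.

P ∝ T⁴, so T₂/T₁ = (P₂/P₁)^(1/4) = (22.4)^(1/4) = 2.17551.
T₂ = 1195 × 2.17551 = 2600 K.

T₂ ≈ 2600 K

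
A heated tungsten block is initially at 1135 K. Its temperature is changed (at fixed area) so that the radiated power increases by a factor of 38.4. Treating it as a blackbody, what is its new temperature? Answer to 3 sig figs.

P ∝ T⁴, so T₂/T₁ = (P₂/P₁)^(1/4) = (38.4)^(1/4) = 2.48933.
T₂ = 1135 × 2.48933 = 2.83×10³ K.

T₂ ≈ 2.83×10³ K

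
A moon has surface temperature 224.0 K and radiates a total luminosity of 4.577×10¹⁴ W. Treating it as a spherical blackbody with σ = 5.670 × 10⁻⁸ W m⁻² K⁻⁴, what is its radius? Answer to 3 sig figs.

L = 4πR²σT⁴ ⇒ R = √(L/(4πσT⁴)).
σT⁴ = 142.750 W/m², so R = √(4.577×10¹⁴/(4π×142.750)) = 5.05×10⁵ m.

R ≈ 5.05×10⁵ m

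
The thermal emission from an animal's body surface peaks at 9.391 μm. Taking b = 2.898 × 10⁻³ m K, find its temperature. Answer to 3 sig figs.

T ≈ 309 K

Wien's law gives T = b/λ_max = (2.898×10⁻³ m·K)/(9.391×10⁻⁶ m) = 309 K.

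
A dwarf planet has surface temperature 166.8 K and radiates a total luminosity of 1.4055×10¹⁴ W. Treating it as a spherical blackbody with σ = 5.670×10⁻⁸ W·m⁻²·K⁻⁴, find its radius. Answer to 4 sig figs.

R ≈ 5.048×10⁵ m

L = 4πR²σT⁴ ⇒ R = √(L/(4πσT⁴)).
σT⁴ = 43.8902 W/m², so R = √(1.4055×10¹⁴/(4π×43.8902)) = 5.048×10⁵ m.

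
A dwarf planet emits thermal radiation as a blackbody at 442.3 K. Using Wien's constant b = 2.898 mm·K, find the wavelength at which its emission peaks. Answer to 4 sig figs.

Wien's displacement law: λ_max = b/T = (2.898×10⁻³ m·K)/(442.3 K) = 6.5521×10⁻⁶ m.
That is 6.552 μm, in the infrared range.

λ_max ≈ 6.552 μm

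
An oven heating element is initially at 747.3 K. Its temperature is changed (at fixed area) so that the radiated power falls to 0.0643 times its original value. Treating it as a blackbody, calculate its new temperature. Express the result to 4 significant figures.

T₂ ≈ 376.3 K

P ∝ T⁴, so T₂/T₁ = (P₂/P₁)^(1/4) = (0.0643)^(1/4) = 0.503562.
T₂ = 747.3 × 0.503562 = 376.3 K.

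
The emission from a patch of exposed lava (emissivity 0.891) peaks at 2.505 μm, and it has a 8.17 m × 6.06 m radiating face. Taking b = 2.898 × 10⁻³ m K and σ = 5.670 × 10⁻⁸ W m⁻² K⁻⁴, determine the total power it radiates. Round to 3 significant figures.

Wien's law: T = b/λ_max = 2.898×10⁻³/2.505×10⁻⁶ = 1156.89 K.
Area A = 8.17 × 6.06 = 49.5102 m².
Then P = εσAT⁴ = 0.891×5.670×10⁻⁸×49.5102×(1156.89)⁴ = 4.48×10⁶ W.

P ≈ 4.48×10⁶ W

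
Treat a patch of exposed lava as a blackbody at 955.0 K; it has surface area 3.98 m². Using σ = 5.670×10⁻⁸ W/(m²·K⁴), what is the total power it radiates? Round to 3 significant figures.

Area A = 3.98 m².
P = σAT⁴ = 5.670×10⁻⁸ × 3.98 × (955.0)⁴ = 1.88×10⁵ W.

P ≈ 1.88×10⁵ W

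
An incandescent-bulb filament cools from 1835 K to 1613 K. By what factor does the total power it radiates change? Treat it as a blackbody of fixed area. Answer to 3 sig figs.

P₂/P₁ ≈ 0.597

P ∝ T⁴, so P₂/P₁ = (T₂/T₁)⁴ = (1613/1835)⁴ = (0.879019)⁴ = 0.597.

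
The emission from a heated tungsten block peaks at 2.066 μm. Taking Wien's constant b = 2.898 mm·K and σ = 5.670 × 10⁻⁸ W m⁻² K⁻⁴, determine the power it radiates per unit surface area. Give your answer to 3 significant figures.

I ≈ 2.20×10⁵ W/m²

Wien's law: T = b/λ_max = 2.898×10⁻³/2.066×10⁻⁶ = 1402.71 K.
Then I = σT⁴ = 5.670×10⁻⁸×(1402.71)⁴ = 2.20×10⁵ W/m².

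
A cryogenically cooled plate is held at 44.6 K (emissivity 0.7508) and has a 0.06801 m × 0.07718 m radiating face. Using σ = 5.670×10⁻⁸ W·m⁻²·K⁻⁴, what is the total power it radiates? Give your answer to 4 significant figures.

Area A = 0.06801 × 0.07718 = 5.24901×10⁻³ m².
P = εσAT⁴ = 0.7508 × 5.670×10⁻⁸ × 5.24901×10⁻³ × (44.6)⁴ = 8.841×10⁻⁴ W.

P ≈ 8.841×10⁻⁴ W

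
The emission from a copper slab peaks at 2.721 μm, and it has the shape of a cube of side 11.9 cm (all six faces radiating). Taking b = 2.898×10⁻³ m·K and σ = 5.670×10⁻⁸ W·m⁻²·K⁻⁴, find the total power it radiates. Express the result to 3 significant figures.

P ≈ 6.20×10³ W

Wien's law: T = b/λ_max = 2.898×10⁻³/2.721×10⁻⁶ = 1065.05 K.
Area A = 6s² = 6×(0.119 m)² = 0.084966 m².
Then P = σAT⁴ = 5.670×10⁻⁸×0.084966×(1065.05)⁴ = 6.20×10³ W.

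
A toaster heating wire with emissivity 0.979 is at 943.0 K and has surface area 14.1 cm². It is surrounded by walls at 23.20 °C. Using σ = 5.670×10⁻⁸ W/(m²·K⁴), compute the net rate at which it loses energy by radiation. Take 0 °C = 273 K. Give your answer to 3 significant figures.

Net loss ≈ 61.3 W

Surroundings: T = 23.20 °C + 273 = 296.20 K.
Area A = 14.1 cm² = 1.41×10⁻³ m².
Net radiated power P_net = εσA(T⁴ − T₀⁴) = 0.979×5.670×10⁻⁸×1.41×10⁻³×(943.0⁴ − 296.20⁴).
T⁴ − T₀⁴ = 7.90764×10¹¹ − 7.69733×10⁹ = 7.83067×10¹¹ K⁴, so P_net = 61.3 W.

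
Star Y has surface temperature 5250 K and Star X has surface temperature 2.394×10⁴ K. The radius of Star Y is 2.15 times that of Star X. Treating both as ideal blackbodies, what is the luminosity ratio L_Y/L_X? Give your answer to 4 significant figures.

L ∝ R²T⁴, so L_Y/L_X = (R_Y/R_X)²(T_Y/T_X)⁴ = (2.15)² × (5250/2.394×10⁴)⁴ = 4.6225 × 2.31281×10⁻³ = 0.01069.

L_Y/L_X ≈ 0.01069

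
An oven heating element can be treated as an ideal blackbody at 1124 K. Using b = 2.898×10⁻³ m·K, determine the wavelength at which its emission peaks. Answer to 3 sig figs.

Wien's displacement law: λ_max = b/T = (2.898×10⁻³ m·K)/(1124 K) = 2.578×10⁻⁶ m.
That is 2.58 μm, in the infrared range.

λ_max ≈ 2.58 μm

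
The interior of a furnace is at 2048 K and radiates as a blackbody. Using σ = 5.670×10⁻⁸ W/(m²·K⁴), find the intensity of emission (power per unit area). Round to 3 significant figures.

I ≈ 9.97×10⁵ W/m²

Stefan–Boltzmann: I = σT⁴ = 5.670×10⁻⁸ × (2048)⁴ = 9.97×10⁵ W/m².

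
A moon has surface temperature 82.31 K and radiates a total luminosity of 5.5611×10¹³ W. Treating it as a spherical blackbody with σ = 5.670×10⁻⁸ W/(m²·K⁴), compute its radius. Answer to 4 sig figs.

R ≈ 1.304×10⁶ m

L = 4πR²σT⁴ ⇒ R = √(L/(4πσT⁴)).
σT⁴ = 2.60252 W/m², so R = √(5.5611×10¹³/(4π×2.60252)) = 1.304×10⁶ m.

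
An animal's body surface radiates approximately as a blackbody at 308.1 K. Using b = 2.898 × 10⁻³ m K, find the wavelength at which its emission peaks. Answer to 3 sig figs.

Wien's displacement law: λ_max = b/T = (2.898×10⁻³ m·K)/(308.1 K) = 9.406×10⁻⁶ m.
That is 9.41 μm, in the infrared range.

λ_max ≈ 9.41 μm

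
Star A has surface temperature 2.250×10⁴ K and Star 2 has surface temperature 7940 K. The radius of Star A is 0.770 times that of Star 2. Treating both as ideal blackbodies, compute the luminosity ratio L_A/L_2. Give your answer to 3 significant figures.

L ∝ R²T⁴, so L_A/L_2 = (R_A/R_2)²(T_A/T_2)⁴ = (0.770)² × (2.250×10⁴/7940)⁴ = 0.5929 × 64.4834 = 38.2.

L_A/L_2 ≈ 38.2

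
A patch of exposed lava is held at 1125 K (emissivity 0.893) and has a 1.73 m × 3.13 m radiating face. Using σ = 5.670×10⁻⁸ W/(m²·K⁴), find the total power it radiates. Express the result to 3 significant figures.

P ≈ 4.39×10⁵ W

Area A = 1.73 × 3.13 = 5.4149 m².
P = εσAT⁴ = 0.893 × 5.670×10⁻⁸ × 5.4149 × (1125)⁴ = 4.39×10⁵ W.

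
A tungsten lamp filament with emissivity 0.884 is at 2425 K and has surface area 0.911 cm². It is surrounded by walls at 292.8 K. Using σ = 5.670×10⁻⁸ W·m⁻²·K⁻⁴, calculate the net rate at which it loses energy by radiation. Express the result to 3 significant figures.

Net loss ≈ 158 W

Area A = 0.911 cm² = 9.11×10⁻⁵ m².
Net radiated power P_net = εσA(T⁴ − T₀⁴) = 0.884×5.670×10⁻⁸×9.11×10⁻⁵×(2425⁴ − 292.8⁴).
T⁴ − T₀⁴ = 3.45818×10¹³ − 7.34995×10⁹ = 3.45745×10¹³ K⁴, so P_net = 158 W.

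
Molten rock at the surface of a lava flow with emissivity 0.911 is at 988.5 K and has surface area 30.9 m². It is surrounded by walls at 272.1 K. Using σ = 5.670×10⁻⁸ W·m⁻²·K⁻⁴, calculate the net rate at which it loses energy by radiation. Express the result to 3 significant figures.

Net loss ≈ 1.52×10⁶ W

Area A = 30.9 m².
Net radiated power P_net = εσA(T⁴ − T₀⁴) = 0.911×5.670×10⁻⁸×30.9×(988.5⁴ − 272.1⁴).
T⁴ − T₀⁴ = 9.54787×10¹¹ − 5.48169×10⁹ = 9.49305×10¹¹ K⁴, so P_net = 1.52×10⁶ W.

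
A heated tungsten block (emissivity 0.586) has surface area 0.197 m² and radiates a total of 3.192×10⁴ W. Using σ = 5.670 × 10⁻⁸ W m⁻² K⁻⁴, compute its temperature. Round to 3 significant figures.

T ≈ 1.49×10³ K

Area A = 0.197 m².
P = εσAT⁴ ⇒ T = (P/(εσA))^(1/4) = (3.192×10⁴/(0.586×5.670×10⁻⁸×0.197))^(1/4) = 1.49×10³ K.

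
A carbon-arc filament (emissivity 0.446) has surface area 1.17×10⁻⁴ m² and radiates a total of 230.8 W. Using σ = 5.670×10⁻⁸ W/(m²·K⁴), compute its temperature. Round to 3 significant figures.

Area A = 1.17×10⁻⁴ m².
P = εσAT⁴ ⇒ T = (P/(εσA))^(1/4) = (230.8/(0.446×5.670×10⁻⁸×1.17×10⁻⁴))^(1/4) = 2.97×10³ K.

T ≈ 2.97×10³ K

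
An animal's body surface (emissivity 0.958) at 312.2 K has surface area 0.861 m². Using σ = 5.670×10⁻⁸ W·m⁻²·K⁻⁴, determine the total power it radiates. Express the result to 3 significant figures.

Area A = 0.861 m².
P = εσAT⁴ = 0.958 × 5.670×10⁻⁸ × 0.861 × (312.2)⁴ = 444 W.

P ≈ 444 W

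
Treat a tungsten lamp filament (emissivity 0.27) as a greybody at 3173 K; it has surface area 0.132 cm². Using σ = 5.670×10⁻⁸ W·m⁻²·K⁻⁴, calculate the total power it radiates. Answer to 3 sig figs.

P ≈ 20.5 W

Area A = 0.132 cm² = 1.32×10⁻⁵ m².
P = εσAT⁴ = 0.27 × 5.670×10⁻⁸ × 1.32×10⁻⁵ × (3173)⁴ = 20.5 W.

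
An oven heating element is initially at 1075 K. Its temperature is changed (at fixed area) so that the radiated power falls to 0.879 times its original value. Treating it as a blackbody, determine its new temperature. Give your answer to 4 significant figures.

P ∝ T⁴, so T₂/T₁ = (P₂/P₁)^(1/4) = (0.879)^(1/4) = 0.968272.
T₂ = 1075 × 0.968272 = 1041 K.

T₂ ≈ 1041 K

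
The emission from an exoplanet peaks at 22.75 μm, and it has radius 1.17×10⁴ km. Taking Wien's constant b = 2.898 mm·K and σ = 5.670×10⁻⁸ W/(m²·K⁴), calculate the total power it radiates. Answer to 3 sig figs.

P ≈ 2.57×10¹⁶ W

Wien's law: T = b/λ_max = 2.898×10⁻³/2.275×10⁻⁵ = 127.385 K.
Surface area A = 4πR² = 4π(1.17×10⁷ m)² = 1.72021×10¹⁵ m².
Then P = σAT⁴ = 5.670×10⁻⁸×1.72021×10¹⁵×(127.385)⁴ = 2.57×10¹⁶ W.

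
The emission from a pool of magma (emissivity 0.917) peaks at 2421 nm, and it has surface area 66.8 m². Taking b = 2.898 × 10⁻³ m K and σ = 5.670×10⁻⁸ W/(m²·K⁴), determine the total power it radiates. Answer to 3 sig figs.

Wien's law: T = b/λ_max = 2.898×10⁻³/2.421×10⁻⁶ = 1197.03 K.
Area A = 66.8 m².
Then P = εσAT⁴ = 0.917×5.670×10⁻⁸×66.8×(1197.03)⁴ = 7.13×10⁶ W.

P ≈ 7.13×10⁶ W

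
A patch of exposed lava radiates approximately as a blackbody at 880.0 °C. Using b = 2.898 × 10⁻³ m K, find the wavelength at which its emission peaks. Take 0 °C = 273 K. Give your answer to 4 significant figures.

T = 880.0 °C + 273 = 1153.0 K.
Wien's displacement law: λ_max = b/T = (2.898×10⁻³ m·K)/(1153.0 K) = 2.5134×10⁻⁶ m.
That is 2.513 μm, in the infrared range.

λ_max ≈ 2.513 μm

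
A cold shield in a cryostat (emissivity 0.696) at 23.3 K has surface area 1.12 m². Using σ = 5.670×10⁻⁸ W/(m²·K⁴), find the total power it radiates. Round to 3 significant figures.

P ≈ 0.0130 W

Area A = 1.12 m².
P = εσAT⁴ = 0.696 × 5.670×10⁻⁸ × 1.12 × (23.3)⁴ = 0.0130 W.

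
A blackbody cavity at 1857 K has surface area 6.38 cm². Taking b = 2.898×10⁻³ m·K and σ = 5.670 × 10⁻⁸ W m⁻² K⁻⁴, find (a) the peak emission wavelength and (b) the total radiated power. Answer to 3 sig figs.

λ_max ≈ 1.56 μm; P ≈ 430 W

(a) λ_max = b/T = 2.898×10⁻³/1857 = 1.561×10⁻⁶ m = 1.56 μm.
Area A = 6.38 cm² = 6.38×10⁻⁴ m².
(b) P = σAT⁴ = 5.670×10⁻⁸×6.38×10⁻⁴×(1857)⁴ = 430 W.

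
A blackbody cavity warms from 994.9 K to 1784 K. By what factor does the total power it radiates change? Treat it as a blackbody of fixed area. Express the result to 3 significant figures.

P ∝ T⁴, so P₂/P₁ = (T₂/T₁)⁴ = (1784/994.9)⁴ = (1.79315)⁴ = 10.3.

P₂/P₁ ≈ 10.3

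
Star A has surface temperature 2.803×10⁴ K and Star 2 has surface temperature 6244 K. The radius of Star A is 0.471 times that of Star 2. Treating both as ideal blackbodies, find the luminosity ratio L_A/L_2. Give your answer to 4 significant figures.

L ∝ R²T⁴, so L_A/L_2 = (R_A/R_2)²(T_A/T_2)⁴ = (0.471)² × (2.803×10⁴/6244)⁴ = 0.221841 × 406.107 = 90.09.

L_A/L_2 ≈ 90.09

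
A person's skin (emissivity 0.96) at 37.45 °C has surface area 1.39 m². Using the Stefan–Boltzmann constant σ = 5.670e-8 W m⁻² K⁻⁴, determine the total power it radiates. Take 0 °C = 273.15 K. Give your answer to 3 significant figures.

P ≈ 704 W

T = 37.45 °C + 273.15 = 310.60 K.
Area A = 1.39 m².
P = εσAT⁴ = 0.96 × 5.670×10⁻⁸ × 1.39 × (310.60)⁴ = 704 W.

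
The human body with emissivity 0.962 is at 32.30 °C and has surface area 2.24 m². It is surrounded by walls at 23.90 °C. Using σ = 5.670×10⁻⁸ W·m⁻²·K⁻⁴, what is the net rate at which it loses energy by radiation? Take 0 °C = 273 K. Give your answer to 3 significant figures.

Net loss ≈ 112 W

T = 32.30 °C + 273 = 305.30 K.
Surroundings: T = 23.90 °C + 273 = 296.90 K.
Area A = 2.24 m².
Net radiated power P_net = εσA(T⁴ − T₀⁴) = 0.962×5.670×10⁻⁸×2.24×(305.30⁴ − 296.90⁴).
T⁴ − T₀⁴ = 8.68775×10⁹ − 7.77035×10⁹ = 9.17400×10⁸ K⁴, so P_net = 112 W.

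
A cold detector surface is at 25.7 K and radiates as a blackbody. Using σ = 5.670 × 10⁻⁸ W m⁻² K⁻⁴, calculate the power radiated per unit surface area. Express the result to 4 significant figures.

Stefan–Boltzmann: I = σT⁴ = 5.670×10⁻⁸ × (25.7)⁴ = 0.02474 W/m².

I ≈ 0.02474 W/m²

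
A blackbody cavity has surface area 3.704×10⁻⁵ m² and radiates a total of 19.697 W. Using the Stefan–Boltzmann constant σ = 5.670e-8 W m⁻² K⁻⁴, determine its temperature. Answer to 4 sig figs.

Area A = 3.704×10⁻⁵ m².
P = σAT⁴ ⇒ T = (P/(σA))^(1/4) = (19.697/(5.670×10⁻⁸×3.704×10⁻⁵))^(1/4) = 1750 K.

T ≈ 1750 K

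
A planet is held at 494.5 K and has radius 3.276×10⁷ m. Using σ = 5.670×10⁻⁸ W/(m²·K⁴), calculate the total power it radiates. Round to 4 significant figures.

Surface area A = 4πR² = 4π(3.276×10⁷ m)² = 1.34865×10¹⁶ m².
P = σAT⁴ = 5.670×10⁻⁸ × 1.34865×10¹⁶ × (494.5)⁴ = 4.572×10¹⁹ W.

P ≈ 4.572×10¹⁹ W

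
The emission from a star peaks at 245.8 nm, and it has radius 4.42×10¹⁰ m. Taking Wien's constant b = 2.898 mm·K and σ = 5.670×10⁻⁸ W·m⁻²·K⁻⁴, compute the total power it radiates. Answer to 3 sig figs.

P ≈ 2.69×10³¹ W

Wien's law: T = b/λ_max = 2.898×10⁻³/2.458×10⁻⁷ = 11790.1 K.
Surface area A = 4πR² = 4π(4.42×10¹⁰ m)² = 2.45502×10²² m².
Then P = σAT⁴ = 5.670×10⁻⁸×2.45502×10²²×(11790.1)⁴ = 2.69×10³¹ W.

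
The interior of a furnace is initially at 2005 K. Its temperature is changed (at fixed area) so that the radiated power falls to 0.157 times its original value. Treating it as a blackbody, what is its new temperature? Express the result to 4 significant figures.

P ∝ T⁴, so T₂/T₁ = (P₂/P₁)^(1/4) = (0.157)^(1/4) = 0.629470.
T₂ = 2005 × 0.629470 = 1262 K.

T₂ ≈ 1262 K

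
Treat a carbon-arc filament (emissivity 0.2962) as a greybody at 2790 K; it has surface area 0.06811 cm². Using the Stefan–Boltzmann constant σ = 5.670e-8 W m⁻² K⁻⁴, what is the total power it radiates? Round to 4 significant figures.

P ≈ 6.931 W

Area A = 0.06811 cm² = 6.811×10⁻⁶ m².
P = εσAT⁴ = 0.2962 × 5.670×10⁻⁸ × 6.811×10⁻⁶ × (2790)⁴ = 6.931 W.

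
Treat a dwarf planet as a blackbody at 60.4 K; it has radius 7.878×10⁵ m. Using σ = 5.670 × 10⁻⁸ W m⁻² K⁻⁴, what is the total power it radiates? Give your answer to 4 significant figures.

P ≈ 5.885×10¹² W

Surface area A = 4πR² = 4π(7.878×10⁵ m)² = 7.79905×10¹² m².
P = σAT⁴ = 5.670×10⁻⁸ × 7.79905×10¹² × (60.4)⁴ = 5.885×10¹² W.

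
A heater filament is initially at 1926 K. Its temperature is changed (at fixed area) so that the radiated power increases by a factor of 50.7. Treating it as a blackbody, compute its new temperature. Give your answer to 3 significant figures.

P ∝ T⁴, so T₂/T₁ = (P₂/P₁)^(1/4) = (50.7)^(1/4) = 2.66841.
T₂ = 1926 × 2.66841 = 5.14×10³ K.

T₂ ≈ 5.14×10³ K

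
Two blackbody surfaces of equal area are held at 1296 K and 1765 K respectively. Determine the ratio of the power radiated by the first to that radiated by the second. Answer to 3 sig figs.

P₁/P₂ ≈ 0.291

With equal areas, P₁/P₂ = (T₁/T₂)⁴ = (1296/1765)⁴ = 0.291.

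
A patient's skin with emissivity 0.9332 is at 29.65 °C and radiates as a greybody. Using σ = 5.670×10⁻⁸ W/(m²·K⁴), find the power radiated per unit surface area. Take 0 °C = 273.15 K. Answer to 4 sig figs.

T = 29.65 °C + 273.15 = 302.80 K.
Stefan–Boltzmann: I = εσT⁴ = 0.9332 × 5.670×10⁻⁸ × (302.80)⁴ = 444.8 W/m².

I ≈ 444.8 W/m²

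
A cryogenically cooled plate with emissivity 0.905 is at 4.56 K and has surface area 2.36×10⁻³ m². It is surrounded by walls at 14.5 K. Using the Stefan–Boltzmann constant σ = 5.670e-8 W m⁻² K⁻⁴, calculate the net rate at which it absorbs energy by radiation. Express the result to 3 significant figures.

Net gain ≈ 5.30×10⁻⁶ W

Area A = 2.36×10⁻³ m².
Net radiated power P_net = εσA(T⁴ − T₀⁴) = 0.905×5.670×10⁻⁸×2.36×10⁻³×(4.56⁴ − 14.5⁴).
T⁴ − T₀⁴ = 432.374 − 44205.1 = -43772.7 K⁴, so P_net = -5.30×10⁻⁶ W — negative, meaning a net gain of 5.30×10⁻⁶ W.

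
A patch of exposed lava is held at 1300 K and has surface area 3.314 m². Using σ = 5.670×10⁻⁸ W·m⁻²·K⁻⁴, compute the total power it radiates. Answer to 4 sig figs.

Area A = 3.314 m².
P = σAT⁴ = 5.670×10⁻⁸ × 3.314 × (1300)⁴ = 5.367×10⁵ W.

P ≈ 5.367×10⁵ W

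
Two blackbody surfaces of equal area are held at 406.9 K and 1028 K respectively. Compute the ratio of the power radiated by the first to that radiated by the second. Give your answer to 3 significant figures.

P₁/P₂ ≈ 0.0245

With equal areas, P₁/P₂ = (T₁/T₂)⁴ = (406.9/1028)⁴ = 0.0245.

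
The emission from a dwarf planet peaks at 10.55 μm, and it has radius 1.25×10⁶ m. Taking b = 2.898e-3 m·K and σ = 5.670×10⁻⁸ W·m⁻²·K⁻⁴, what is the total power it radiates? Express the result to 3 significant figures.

Wien's law: T = b/λ_max = 2.898×10⁻³/1.055×10⁻⁵ = 274.692 K.
Surface area A = 4πR² = 4π(1.25×10⁶ m)² = 1.96350×10¹³ m².
Then P = σAT⁴ = 5.670×10⁻⁸×1.96350×10¹³×(274.692)⁴ = 6.34×10¹⁵ W.

P ≈ 6.34×10¹⁵ W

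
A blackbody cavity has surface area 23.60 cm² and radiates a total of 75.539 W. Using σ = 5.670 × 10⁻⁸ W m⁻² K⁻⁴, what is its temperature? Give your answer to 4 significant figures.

T ≈ 866.8 K

Area A = 23.60 cm² = 2.360×10⁻³ m².
P = σAT⁴ ⇒ T = (P/(σA))^(1/4) = (75.539/(5.670×10⁻⁸×2.360×10⁻³))^(1/4) = 866.8 K.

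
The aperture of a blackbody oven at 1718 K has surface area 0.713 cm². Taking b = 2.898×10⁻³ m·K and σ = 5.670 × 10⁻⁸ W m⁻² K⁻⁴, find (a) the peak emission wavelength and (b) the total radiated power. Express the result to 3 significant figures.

λ_max ≈ 1.69×10³ nm; P ≈ 35.2 W

(a) λ_max = b/T = 2.898×10⁻³/1718 = 1.687×10⁻⁶ m = 1.69×10³ nm.
Area A = 0.713 cm² = 7.13×10⁻⁵ m².
(b) P = σAT⁴ = 5.670×10⁻⁸×7.13×10⁻⁵×(1718)⁴ = 35.2 W.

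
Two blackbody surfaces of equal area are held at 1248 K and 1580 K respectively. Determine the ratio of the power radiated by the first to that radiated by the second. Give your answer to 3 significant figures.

With equal areas, P₁/P₂ = (T₁/T₂)⁴ = (1248/1580)⁴ = 0.389.

P₁/P₂ ≈ 0.389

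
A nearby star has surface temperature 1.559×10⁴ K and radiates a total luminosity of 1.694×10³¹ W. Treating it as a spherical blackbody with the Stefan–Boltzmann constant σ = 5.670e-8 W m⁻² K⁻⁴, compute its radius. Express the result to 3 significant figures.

R ≈ 2.01×10¹⁰ m

L = 4πR²σT⁴ ⇒ R = √(L/(4πσT⁴)).
σT⁴ = 3.34940×10⁹ W/m², so R = √(1.694×10³¹/(4π×3.34940×10⁹)) = 2.01×10¹⁰ m.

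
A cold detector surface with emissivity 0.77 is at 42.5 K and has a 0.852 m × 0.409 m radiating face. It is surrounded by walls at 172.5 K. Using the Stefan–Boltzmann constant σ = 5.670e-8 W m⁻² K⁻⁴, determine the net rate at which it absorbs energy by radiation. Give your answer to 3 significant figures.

Net gain ≈ 13.4 W

Area A = 0.852 × 0.409 = 0.348468 m².
Net radiated power P_net = εσA(T⁴ − T₀⁴) = 0.77×5.670×10⁻⁸×0.348468×(42.5⁴ − 172.5⁴).
T⁴ − T₀⁴ = 3.26254×10⁶ − 8.85434×10⁸ = -8.82171×10⁸ K⁴, so P_net = -13.4 W — negative, meaning a net gain of 13.4 W.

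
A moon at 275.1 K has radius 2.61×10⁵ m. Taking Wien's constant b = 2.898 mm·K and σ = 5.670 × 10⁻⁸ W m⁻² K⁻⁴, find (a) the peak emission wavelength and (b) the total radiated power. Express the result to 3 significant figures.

(a) λ_max = b/T = 2.898×10⁻³/275.1 = 1.053×10⁻⁵ m = 10.5 μm.
Surface area A = 4πR² = 4π(2.61×10⁵ m)² = 8.56034×10¹¹ m².
(b) P = σAT⁴ = 5.670×10⁻⁸×8.56034×10¹¹×(275.1)⁴ = 2.78×10¹⁴ W.

λ_max ≈ 10.5 μm; P ≈ 2.78×10¹⁴ W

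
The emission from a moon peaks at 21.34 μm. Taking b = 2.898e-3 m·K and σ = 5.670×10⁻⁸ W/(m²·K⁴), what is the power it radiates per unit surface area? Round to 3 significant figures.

Wien's law: T = b/λ_max = 2.898×10⁻³/2.134×10⁻⁵ = 135.801 K.
Then I = σT⁴ = 5.670×10⁻⁸×(135.801)⁴ = 19.3 W/m².

I ≈ 19.3 W/m²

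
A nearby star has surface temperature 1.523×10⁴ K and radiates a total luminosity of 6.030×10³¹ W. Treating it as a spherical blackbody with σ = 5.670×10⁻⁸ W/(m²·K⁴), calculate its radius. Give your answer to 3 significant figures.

R ≈ 3.97×10¹⁰ m

L = 4πR²σT⁴ ⇒ R = √(L/(4πσT⁴)).
σT⁴ = 3.05058×10⁹ W/m², so R = √(6.030×10³¹/(4π×3.05058×10⁹)) = 3.97×10¹⁰ m.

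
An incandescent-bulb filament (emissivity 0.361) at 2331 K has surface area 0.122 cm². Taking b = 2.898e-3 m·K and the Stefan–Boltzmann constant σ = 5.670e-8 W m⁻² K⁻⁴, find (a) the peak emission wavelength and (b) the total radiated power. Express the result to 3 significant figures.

(a) λ_max = b/T = 2.898×10⁻³/2331 = 1.243×10⁻⁶ m = 1.24 μm.
Area A = 0.122 cm² = 1.22×10⁻⁵ m².
(b) P = εσAT⁴ = 0.361×5.670×10⁻⁸×1.22×10⁻⁵×(2331)⁴ = 7.37 W.

λ_max ≈ 1.24 μm; P ≈ 7.37 W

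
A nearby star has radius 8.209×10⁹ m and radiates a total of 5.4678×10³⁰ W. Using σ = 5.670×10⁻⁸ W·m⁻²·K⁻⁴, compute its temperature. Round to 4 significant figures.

Surface area A = 4πR² = 4π(8.209×10⁹ m)² = 8.46819×10²⁰ m².
P = σAT⁴ ⇒ T = (P/(σA))^(1/4) = (5.4678×10³⁰/(5.670×10⁻⁸×8.46819×10²⁰))^(1/4) = 1.837×10⁴ K.

T ≈ 1.837×10⁴ K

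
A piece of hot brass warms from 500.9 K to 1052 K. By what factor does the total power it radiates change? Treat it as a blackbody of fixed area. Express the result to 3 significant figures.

P₂/P₁ ≈ 19.5

P ∝ T⁴, so P₂/P₁ = (T₂/T₁)⁴ = (1052/500.9)⁴ = (2.10022)⁴ = 19.5.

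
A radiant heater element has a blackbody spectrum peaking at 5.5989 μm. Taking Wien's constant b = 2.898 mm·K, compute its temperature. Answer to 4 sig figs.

Wien's law gives T = b/λ_max = (2.898×10⁻³ m·K)/(5.5989×10⁻⁶ m) = 517.6 K.

T ≈ 517.6 K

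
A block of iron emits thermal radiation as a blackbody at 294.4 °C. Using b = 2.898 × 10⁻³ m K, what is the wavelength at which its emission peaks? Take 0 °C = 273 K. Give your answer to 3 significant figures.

λ_max ≈ 5.11 μm

T = 294.4 °C + 273 = 567.4 K.
Wien's displacement law: λ_max = b/T = (2.898×10⁻³ m·K)/(567.4 K) = 5.108×10⁻⁶ m.
That is 5.11 μm, in the infrared range.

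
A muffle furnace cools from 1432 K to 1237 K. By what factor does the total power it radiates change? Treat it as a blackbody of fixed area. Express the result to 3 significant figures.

P₂/P₁ ≈ 0.557

P ∝ T⁴, so P₂/P₁ = (T₂/T₁)⁴ = (1237/1432)⁴ = (0.863827)⁴ = 0.557.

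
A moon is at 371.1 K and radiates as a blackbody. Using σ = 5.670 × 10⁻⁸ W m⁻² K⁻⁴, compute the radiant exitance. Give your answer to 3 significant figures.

I ≈ 1.08×10³ W/m²

Stefan–Boltzmann: I = σT⁴ = 5.670×10⁻⁸ × (371.1)⁴ = 1.08×10³ W/m².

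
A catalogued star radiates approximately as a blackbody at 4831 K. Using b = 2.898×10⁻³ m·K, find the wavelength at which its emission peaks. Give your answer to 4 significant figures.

Wien's displacement law: λ_max = b/T = (2.898×10⁻³ m·K)/(4831 K) = 5.9988×10⁻⁷ m.
That is 599.9 nm, in the visible range.

λ_max ≈ 599.9 nm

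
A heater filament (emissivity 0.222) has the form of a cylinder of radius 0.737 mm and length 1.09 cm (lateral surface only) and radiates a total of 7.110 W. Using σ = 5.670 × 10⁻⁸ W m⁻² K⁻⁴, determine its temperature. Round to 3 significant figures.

T ≈ 1.83×10³ K

Lateral area A = 2πrL = 2π×7.37×10⁻⁴×0.0109 = 5.04747×10⁻⁵ m².
P = εσAT⁴ ⇒ T = (P/(εσA))^(1/4) = (7.110/(0.222×5.670×10⁻⁸×5.04747×10⁻⁵))^(1/4) = 1.83×10³ K.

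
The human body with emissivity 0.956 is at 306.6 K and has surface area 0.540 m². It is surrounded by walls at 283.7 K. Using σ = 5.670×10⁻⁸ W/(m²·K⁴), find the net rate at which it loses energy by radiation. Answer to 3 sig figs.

Net loss ≈ 69.0 W

Area A = 0.540 m².
Net radiated power P_net = εσA(T⁴ − T₀⁴) = 0.956×5.670×10⁻⁸×0.540×(306.6⁴ − 283.7⁴).
T⁴ − T₀⁴ = 8.83667×10⁹ − 6.47795×10⁹ = 2.35872×10⁹ K⁴, so P_net = 69.0 W.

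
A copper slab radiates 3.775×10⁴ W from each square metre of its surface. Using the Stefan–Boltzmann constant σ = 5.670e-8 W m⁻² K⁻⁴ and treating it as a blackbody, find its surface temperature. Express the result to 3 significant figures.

T ≈ 903 K

I = σT⁴, so T = (I/σ)^(1/4) = (3.775×10⁴/(5.670×10⁻⁸))^(1/4) = 903 K.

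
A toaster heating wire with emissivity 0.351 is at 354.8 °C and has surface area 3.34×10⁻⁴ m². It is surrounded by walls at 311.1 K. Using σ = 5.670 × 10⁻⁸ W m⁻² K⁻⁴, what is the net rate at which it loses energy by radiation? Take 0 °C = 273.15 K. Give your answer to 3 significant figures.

T = 354.8 °C + 273.15 = 627.95 K.
Area A = 3.34×10⁻⁴ m².
Net radiated power P_net = εσA(T⁴ − T₀⁴) = 0.351×5.670×10⁻⁸×3.34×10⁻⁴×(627.95⁴ − 311.1⁴).
T⁴ − T₀⁴ = 1.55489×10¹¹ − 9.36699×10⁹ = 1.46122×10¹¹ K⁴, so P_net = 0.971 W.

Net loss ≈ 0.971 W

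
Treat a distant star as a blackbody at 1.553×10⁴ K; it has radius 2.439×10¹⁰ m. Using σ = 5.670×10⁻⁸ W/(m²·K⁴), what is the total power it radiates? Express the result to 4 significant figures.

Surface area A = 4πR² = 4π(2.439×10¹⁰ m)² = 7.47538×10²¹ m².
P = σAT⁴ = 5.670×10⁻⁸ × 7.47538×10²¹ × (1.553×10⁴)⁴ = 2.465×10³¹ W.

P ≈ 2.465×10³¹ W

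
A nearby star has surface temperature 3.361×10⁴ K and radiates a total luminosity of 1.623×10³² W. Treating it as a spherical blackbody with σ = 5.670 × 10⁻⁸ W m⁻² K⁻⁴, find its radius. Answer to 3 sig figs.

L = 4πR²σT⁴ ⇒ R = √(L/(4πσT⁴)).
σT⁴ = 7.23531×10¹⁰ W/m², so R = √(1.623×10³²/(4π×7.23531×10¹⁰)) = 1.34×10¹⁰ m.

R ≈ 1.34×10¹⁰ m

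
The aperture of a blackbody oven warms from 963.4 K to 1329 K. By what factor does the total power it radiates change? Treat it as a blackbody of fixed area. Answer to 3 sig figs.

P ∝ T⁴, so P₂/P₁ = (T₂/T₁)⁴ = (1329/963.4)⁴ = (1.37949)⁴ = 3.62.

P₂/P₁ ≈ 3.62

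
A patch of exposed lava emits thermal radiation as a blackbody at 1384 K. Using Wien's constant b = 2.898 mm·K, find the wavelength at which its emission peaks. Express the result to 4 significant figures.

Wien's displacement law: λ_max = b/T = (2.898×10⁻³ m·K)/(1384 K) = 2.0939×10⁻⁶ m.
That is 2.094 μm, in the infrared range.

λ_max ≈ 2.094 μm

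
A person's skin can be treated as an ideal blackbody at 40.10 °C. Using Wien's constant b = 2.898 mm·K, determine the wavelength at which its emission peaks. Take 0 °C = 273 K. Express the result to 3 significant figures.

T = 40.10 °C + 273 = 313.10 K.
Wien's displacement law: λ_max = b/T = (2.898×10⁻³ m·K)/(313.10 K) = 9.256×10⁻⁶ m.
That is 9.26 μm, in the infrared range.

λ_max ≈ 9.26 μm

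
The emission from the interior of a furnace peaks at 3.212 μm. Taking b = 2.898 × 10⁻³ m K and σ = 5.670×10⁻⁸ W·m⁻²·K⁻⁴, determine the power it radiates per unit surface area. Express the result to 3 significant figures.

I ≈ 3.76×10⁴ W/m²

Wien's law: T = b/λ_max = 2.898×10⁻³/3.212×10⁻⁶ = 902.242 K.
Then I = σT⁴ = 5.670×10⁻⁸×(902.242)⁴ = 3.76×10⁴ W/m².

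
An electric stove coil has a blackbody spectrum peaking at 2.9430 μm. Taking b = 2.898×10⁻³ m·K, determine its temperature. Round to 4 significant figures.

Wien's law gives T = b/λ_max = (2.898×10⁻³ m·K)/(2.9430×10⁻⁶ m) = 984.7 K.

T ≈ 984.7 K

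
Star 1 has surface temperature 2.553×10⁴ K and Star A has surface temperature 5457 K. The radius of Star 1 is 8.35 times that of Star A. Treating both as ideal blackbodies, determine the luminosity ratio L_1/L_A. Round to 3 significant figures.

L_1/L_A ≈ 3.34×10⁴

L ∝ R²T⁴, so L_1/L_A = (R_1/R_A)²(T_1/T_A)⁴ = (8.35)² × (2.553×10⁴/5457)⁴ = 69.7225 × 479.057 = 3.34×10⁴.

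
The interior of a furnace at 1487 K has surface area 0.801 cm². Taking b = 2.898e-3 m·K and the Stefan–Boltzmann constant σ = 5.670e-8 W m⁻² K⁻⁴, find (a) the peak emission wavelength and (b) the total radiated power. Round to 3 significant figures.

(a) λ_max = b/T = 2.898×10⁻³/1487 = 1.949×10⁻⁶ m = 1.95 μm.
Area A = 0.801 cm² = 8.01×10⁻⁵ m².
(b) P = σAT⁴ = 5.670×10⁻⁸×8.01×10⁻⁵×(1487)⁴ = 22.2 W.

λ_max ≈ 1.95 μm; P ≈ 22.2 W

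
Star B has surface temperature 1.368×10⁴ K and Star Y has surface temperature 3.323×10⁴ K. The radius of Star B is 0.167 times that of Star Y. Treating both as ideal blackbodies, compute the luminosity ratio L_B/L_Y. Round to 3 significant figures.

L_B/L_Y ≈ 8.01×10⁻⁴

L ∝ R²T⁴, so L_B/L_Y = (R_B/R_Y)²(T_B/T_Y)⁴ = (0.167)² × (1.368×10⁴/3.323×10⁴)⁴ = 0.027889 × 0.0287226 = 8.01×10⁻⁴.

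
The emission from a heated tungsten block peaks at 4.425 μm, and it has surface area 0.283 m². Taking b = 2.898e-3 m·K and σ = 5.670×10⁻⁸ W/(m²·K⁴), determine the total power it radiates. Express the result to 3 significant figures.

Wien's law: T = b/λ_max = 2.898×10⁻³/4.425×10⁻⁶ = 654.915 K.
Area A = 0.283 m².
Then P = σAT⁴ = 5.670×10⁻⁸×0.283×(654.915)⁴ = 2.95×10³ W.

P ≈ 2.95×10³ W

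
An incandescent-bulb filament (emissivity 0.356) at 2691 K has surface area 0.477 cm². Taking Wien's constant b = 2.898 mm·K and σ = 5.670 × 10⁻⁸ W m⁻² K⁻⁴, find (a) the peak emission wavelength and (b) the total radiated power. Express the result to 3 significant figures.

(a) λ_max = b/T = 2.898×10⁻³/2691 = 1.077×10⁻⁶ m = 1.08 μm.
Area A = 0.477 cm² = 4.77×10⁻⁵ m².
(b) P = εσAT⁴ = 0.356×5.670×10⁻⁸×4.77×10⁻⁵×(2691)⁴ = 50.5 W.

λ_max ≈ 1.08 μm; P ≈ 50.5 W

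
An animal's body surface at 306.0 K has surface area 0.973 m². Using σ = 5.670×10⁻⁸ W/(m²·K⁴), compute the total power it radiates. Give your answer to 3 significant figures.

P ≈ 484 W

Area A = 0.973 m².
P = σAT⁴ = 5.670×10⁻⁸ × 0.973 × (306.0)⁴ = 484 W.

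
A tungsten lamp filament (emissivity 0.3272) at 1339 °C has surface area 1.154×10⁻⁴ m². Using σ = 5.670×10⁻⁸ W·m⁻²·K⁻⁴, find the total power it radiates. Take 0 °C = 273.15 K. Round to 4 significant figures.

P ≈ 14.46 W

T = 1339 °C + 273.15 = 1612.15 K.
Area A = 1.154×10⁻⁴ m².
P = εσAT⁴ = 0.3272 × 5.670×10⁻⁸ × 1.154×10⁻⁴ × (1612.15)⁴ = 14.46 W.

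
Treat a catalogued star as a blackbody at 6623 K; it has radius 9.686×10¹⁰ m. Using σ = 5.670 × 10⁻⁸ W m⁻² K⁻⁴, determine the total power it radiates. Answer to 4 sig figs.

Surface area A = 4πR² = 4π(9.686×10¹⁰ m)² = 1.17896×10²³ m².
P = σAT⁴ = 5.670×10⁻⁸ × 1.17896×10²³ × (6623)⁴ = 1.286×10³¹ W.

P ≈ 1.286×10³¹ W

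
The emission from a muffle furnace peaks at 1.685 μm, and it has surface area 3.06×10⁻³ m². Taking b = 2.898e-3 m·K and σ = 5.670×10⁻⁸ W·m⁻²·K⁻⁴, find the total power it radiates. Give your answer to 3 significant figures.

Wien's law: T = b/λ_max = 2.898×10⁻³/1.685×10⁻⁶ = 1719.88 K.
Area A = 3.06×10⁻³ m².
Then P = σAT⁴ = 5.670×10⁻⁸×3.06×10⁻³×(1719.88)⁴ = 1.52×10³ W.

P ≈ 1.52×10³ W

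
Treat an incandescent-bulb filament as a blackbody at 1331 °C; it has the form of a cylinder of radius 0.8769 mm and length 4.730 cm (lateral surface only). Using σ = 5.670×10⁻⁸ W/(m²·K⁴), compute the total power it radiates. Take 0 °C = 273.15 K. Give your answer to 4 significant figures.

T = 1331 °C + 273.15 = 1604.15 K.
Lateral area A = 2πrL = 2π×8.769×10⁻⁴×0.04730 = 2.60610×10⁻⁴ m².
P = σAT⁴ = 5.670×10⁻⁸ × 2.60610×10⁻⁴ × (1604.15)⁴ = 97.85 W.

P ≈ 97.85 W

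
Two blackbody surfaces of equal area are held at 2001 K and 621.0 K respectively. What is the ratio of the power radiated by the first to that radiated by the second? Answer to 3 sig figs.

With equal areas, P₁/P₂ = (T₁/T₂)⁴ = (2001/621.0)⁴ = 108.

P₁/P₂ ≈ 108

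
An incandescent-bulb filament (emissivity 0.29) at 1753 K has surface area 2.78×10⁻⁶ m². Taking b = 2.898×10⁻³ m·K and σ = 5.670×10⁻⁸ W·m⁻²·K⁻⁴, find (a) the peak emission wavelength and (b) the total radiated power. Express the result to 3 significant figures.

λ_max ≈ 1.65×10³ nm; P ≈ 0.432 W

(a) λ_max = b/T = 2.898×10⁻³/1753 = 1.653×10⁻⁶ m = 1.65×10³ nm.
Area A = 2.78×10⁻⁶ m².
(b) P = εσAT⁴ = 0.29×5.670×10⁻⁸×2.78×10⁻⁶×(1753)⁴ = 0.432 W.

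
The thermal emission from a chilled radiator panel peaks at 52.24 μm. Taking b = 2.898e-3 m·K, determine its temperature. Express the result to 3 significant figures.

Wien's law gives T = b/λ_max = (2.898×10⁻³ m·K)/(5.224×10⁻⁵ m) = 55.5 K.

T ≈ 55.5 K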